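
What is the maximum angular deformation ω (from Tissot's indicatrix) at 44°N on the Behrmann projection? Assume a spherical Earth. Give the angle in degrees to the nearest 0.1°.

21.1°

Behrmann is a cylindrical equal-area projection with standard parallels at ±30°. A cylindrical equal-area projection with standard parallel φ₀ has meridian scale h = cos φ / cos φ₀ and parallel scale k = cos φ₀ / cos φ (so areas are preserved, h·k = 1).
At 44°: h = 0.8306, k = 1.204; principal scales a = 1.204, b = 0.8306.
sin(ω/2) = (a − b)/(a + b) = 0.3733/2.035 = 0.1835, so ω = 2 arcsin(0.1835) ≈ 21.1°.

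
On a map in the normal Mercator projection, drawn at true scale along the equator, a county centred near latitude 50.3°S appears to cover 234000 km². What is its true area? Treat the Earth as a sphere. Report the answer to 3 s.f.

Mercator is conformal, so the point scale is isotropic: h = k = sec φ = 1/cos φ.
Areal scale = k² = sec²φ = 1/cos²(50.3°) = 1/0.6388² = 2.451.
True area = apparent / (areal scale) = 234000 / 2.451 ≈ 95500 km².

95500 km²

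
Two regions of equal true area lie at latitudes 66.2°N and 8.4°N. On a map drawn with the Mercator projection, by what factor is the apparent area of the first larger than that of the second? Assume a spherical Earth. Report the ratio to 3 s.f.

6.01

Mercator areal scale is sec²φ.
At 66.2°: sec²(66.2°) = 1/0.4035² = 6.141.
At 8.4°: sec²(8.4°) = 1/0.9893² = 1.022.
Ratio = 6.141/1.022 = cos²(8.4°)/cos²(66.2°) ≈ 6.01.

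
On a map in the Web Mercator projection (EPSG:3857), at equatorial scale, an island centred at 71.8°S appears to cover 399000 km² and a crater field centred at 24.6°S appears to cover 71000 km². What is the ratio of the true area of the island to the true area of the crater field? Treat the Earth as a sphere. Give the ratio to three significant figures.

Since Mercator area scale is 1/cos²φ, the true area equals the apparent area multiplied by cos²φ.
True area of island: 399000 × cos²(71.8°) = 399000 × 0.09755 = 38920 km².
True area of crater field: 71000 × cos²(24.6°) = 71000 × 0.8267 = 58700 km².
Ratio = 38920 / 58700 ≈ 0.663.

0.663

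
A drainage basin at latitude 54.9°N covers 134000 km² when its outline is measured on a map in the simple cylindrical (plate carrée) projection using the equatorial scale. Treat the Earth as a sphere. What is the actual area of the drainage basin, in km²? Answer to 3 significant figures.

Plate carrée maps x = Rλ, y = Rφ. The meridian scale is h = 1 and the parallel scale is k = 1/cos φ = sec φ.
Areal scale = h·k = 1 × sec φ; at 54.9°, h = 1.000, k = 1.739, so h·k = 1.739.
True area = apparent / (areal scale) = 134000 / 1.739 ≈ 77100 km².

77100 km²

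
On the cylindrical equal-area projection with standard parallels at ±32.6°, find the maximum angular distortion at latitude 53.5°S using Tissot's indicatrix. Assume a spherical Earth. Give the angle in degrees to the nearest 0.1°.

39.1°

Cylindrical equal-area (φ₀ = 32.6°): h = cos φ / cos 32.6° along meridians, k = cos 32.6° / cos φ along parallels; h·k = 1.
At 53.5°: h = 0.7061, k = 1.416; principal scales a = 1.416, b = 0.7061.
sin(ω/2) = (a − b)/(a + b) = 0.7102/2.122 = 0.3346, so ω = 2 arcsin(0.3346) ≈ 39.1°.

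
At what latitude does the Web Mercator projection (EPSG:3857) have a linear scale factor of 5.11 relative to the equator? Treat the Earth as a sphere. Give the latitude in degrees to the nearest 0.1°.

Mercator scale is k = sec φ = 1/cos φ.
1/cos φ = 5.11  ⇒  cos φ = 0.1957  ⇒  φ = arccos(0.1957) ≈ 78.7°.

78.7°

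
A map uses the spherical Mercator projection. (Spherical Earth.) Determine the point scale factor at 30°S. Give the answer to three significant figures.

1.15

Mercator is conformal, so the point scale is isotropic: h = k = sec φ = 1/cos φ.
k = 1/cos 30° = 1/0.8660 = 1.155.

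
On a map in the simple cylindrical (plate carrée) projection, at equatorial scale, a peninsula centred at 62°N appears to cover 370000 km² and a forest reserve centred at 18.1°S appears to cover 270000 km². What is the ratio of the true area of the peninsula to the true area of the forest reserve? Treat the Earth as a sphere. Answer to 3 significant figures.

Plate carrée has h = 1 and k = sec φ, giving areal scale sec φ; true area = (apparent area) · cos φ.
True area of peninsula: 370000 × cos(62°) = 370000 × 0.4695 = 173700 km².
True area of forest reserve: 270000 × cos(18.1°) = 270000 × 0.9505 = 256600 km².
Ratio = 173700 / 256600 ≈ 0.677.

0.677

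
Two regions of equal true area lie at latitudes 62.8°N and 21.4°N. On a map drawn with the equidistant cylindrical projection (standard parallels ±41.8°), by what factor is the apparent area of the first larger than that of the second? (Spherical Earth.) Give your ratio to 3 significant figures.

In the equirectangular projection with standard parallel φ₀ = 41.8° (x = Rλ cos φ₀, y = Rφ), meridians are true-scale (h = 1) and the parallel scale is k = cos φ₀ / cos φ.
Areal scale at 62.8°: h·k = 1.000 × 1.631 = 1.631.
Areal scale at 21.4°: h·k = 1.000 × 0.8007 = 0.8007.
Ratio = 1.631/0.8007 ≈ 2.04.

2.04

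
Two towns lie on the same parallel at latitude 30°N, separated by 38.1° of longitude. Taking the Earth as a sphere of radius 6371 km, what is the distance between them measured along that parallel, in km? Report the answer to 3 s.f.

Arc length along a parallel = R cos φ · Δλ (with Δλ in radians).
= 6371 × cos 30° × (38.1° × π/180) = 6371 × 0.8660 × 0.6650 ≈ 3670 km.

3670 km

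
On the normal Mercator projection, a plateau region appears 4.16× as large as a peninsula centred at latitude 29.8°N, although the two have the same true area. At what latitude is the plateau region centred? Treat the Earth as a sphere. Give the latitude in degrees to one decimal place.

On Mercator, (apparent₁)/(apparent₂) = sec²φ₁ / sec²φ₂ when true areas are equal.
cos²φ₂ / cos²φ₁ = 4.16  ⇒  cos φ₁ = cos 29.8° / √4.16 = 0.8678/2.040 = 0.4255.
φ₁ = arccos(0.4255) ≈ 64.8°.

64.8°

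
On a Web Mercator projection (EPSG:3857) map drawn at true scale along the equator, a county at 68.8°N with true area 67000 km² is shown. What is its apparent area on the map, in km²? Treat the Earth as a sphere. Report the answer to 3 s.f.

512000 km²

For Mercator, h = k = sec φ (a conformal cylindrical projection has a single point scale, 1/cos φ).
Areal scale = k² = sec²φ = 1/cos²(68.8°) = 1/0.3616² = 7.647.
Apparent area = 67000 × 7.647 ≈ 512000 km².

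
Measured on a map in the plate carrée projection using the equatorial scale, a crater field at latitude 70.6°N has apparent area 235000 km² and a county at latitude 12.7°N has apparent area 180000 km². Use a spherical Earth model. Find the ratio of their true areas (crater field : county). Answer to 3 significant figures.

0.445

Plate carrée has h = 1 and k = sec φ, giving areal scale sec φ; true area = (apparent area) · cos φ.
True area of crater field: 235000 × cos(70.6°) = 235000 × 0.3322 = 78060 km².
True area of county: 180000 × cos(12.7°) = 180000 × 0.9755 = 175600 km².
Ratio = 78060 / 175600 ≈ 0.445.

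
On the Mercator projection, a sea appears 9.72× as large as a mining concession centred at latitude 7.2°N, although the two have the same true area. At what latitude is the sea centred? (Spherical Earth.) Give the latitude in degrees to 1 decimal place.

71.4°

For equal true areas on Mercator, apparent areas scale as sec²φ, so the ratio is cos²φ₂ / cos²φ₁.
cos²φ₂ / cos²φ₁ = 9.72  ⇒  cos φ₁ = cos 7.2° / √9.72 = 0.9921/3.118 = 0.3182.
φ₁ = arccos(0.3182) ≈ 71.4°.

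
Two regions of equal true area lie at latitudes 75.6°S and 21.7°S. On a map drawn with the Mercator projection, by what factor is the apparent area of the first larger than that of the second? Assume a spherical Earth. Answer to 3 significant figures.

14.0

Mercator is conformal with k = sec φ, so areal scale = k² = sec²φ.
At 75.6°: sec²(75.6°) = 1/0.2487² = 16.17.
At 21.7°: sec²(21.7°) = 1/0.9291² = 1.158.
Ratio = 16.17/1.158 = cos²(21.7°)/cos²(75.6°) ≈ 14.0.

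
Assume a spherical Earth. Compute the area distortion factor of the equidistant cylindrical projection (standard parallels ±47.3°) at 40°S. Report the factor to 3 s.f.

With standard parallel φ₀ = 47.3°, the equirectangular projection gives x = Rλ cos φ₀, y = Rφ, so h = 1 and k = cos 47.3° / cos φ.
Areal scale = h·k = 1 × cos φ₀ / cos φ; at 40°, h = 1.000, k = 0.8853, so h·k = 0.8853.

0.885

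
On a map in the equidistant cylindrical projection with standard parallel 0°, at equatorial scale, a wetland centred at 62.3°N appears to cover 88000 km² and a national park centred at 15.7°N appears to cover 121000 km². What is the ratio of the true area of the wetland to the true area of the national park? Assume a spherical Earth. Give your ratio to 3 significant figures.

0.351

On the plate carrée, areal scale = h·k = 1 × sec φ, so true area = apparent × cos φ.
True area of wetland: 88000 × cos(62.3°) = 88000 × 0.4648 = 40910 km².
True area of national park: 121000 × cos(15.7°) = 121000 × 0.9627 = 116500 km².
Ratio = 40910 / 116500 ≈ 0.351.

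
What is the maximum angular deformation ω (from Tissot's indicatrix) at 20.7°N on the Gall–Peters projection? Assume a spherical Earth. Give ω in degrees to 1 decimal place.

31.7°

The Gall–Peters projection is cylindrical equal-area with φ₀ = 45°. Cylindrical equal-area (φ₀ = 45°): h = cos φ / cos 45° along meridians, k = cos 45° / cos φ along parallels; h·k = 1.
At 20.7°: h = 1.323, k = 0.7559; principal scales a = 1.323, b = 0.7559.
sin(ω/2) = (a − b)/(a + b) = 0.5670/2.079 = 0.2728, so ω = 2 arcsin(0.2728) ≈ 31.7°.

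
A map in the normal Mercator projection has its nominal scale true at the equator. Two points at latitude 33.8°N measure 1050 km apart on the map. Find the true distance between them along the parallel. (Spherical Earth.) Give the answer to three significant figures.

873 km

Mercator is conformal, so the point scale is isotropic: h = k = sec φ = 1/cos φ.
Along the parallel at 33.8°, map distances are exaggerated by k = sec 33.8° = 1.203.
True distance = 1050 / 1.203 = 1050 × cos 33.8° ≈ 873 km.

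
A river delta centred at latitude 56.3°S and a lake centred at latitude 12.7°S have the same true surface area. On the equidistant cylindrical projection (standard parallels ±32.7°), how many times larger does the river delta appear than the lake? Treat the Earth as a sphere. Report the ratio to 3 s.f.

1.76

With standard parallel φ₀ = 32.7°, the equirectangular projection gives x = Rλ cos φ₀, y = Rφ, so h = 1 and k = cos 32.7° / cos φ.
Areal scale at 56.3°: h·k = 1.000 × 1.517 = 1.517.
Areal scale at 12.7°: h·k = 1.000 × 0.8626 = 0.8626.
Ratio = 1.517/0.8626 ≈ 1.76.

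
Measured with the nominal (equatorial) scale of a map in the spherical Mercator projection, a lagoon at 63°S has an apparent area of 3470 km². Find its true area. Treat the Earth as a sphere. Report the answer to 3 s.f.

The Mercator projection is conformal; its linear scale factor is the same in every direction and equals sec φ = 1/cos φ.
Areal scale = k² = sec²φ = 1/cos²(63°) = 1/0.4540² = 4.852.
True area = apparent / (areal scale) = 3470 / 4.852 ≈ 715 km².

715 km²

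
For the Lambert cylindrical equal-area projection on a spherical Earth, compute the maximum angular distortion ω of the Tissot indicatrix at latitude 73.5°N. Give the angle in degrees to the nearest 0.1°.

116.6°

The Lambert cylindrical equal-area projection is the cylindrical equal-area projection with its standard parallel at the equator (φ₀ = 0). For cylindrical equal-area with standard parallel φ₀, h = cos φ / cos φ₀ and k = cos φ₀ / cos φ, so h·k = 1.
At 73.5°: h = 0.2840, k = 3.521; principal scales a = 3.521, b = 0.2840.
sin(ω/2) = (a − b)/(a + b) = 3.237/3.805 = 0.8507, so ω = 2 arcsin(0.8507) ≈ 116.6°.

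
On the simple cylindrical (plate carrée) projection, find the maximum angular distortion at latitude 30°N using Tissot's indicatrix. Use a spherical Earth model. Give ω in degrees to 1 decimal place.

Plate carrée maps x = Rλ, y = Rφ. The meridian scale is h = 1 and the parallel scale is k = 1/cos φ = sec φ.
At 30°: h = 1.000, k = 1.155; principal scales a = 1.155, b = 1.000.
sin(ω/2) = (a − b)/(a + b) = 0.1547/2.155 = 0.07180, so ω = 2 arcsin(0.07180) ≈ 8.2°.

8.2°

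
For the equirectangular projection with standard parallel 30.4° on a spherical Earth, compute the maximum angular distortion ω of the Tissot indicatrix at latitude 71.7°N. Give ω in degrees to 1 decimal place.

55.6°

In the equirectangular projection with standard parallel φ₀ = 30.4° (x = Rλ cos φ₀, y = Rφ), meridians are true-scale (h = 1) and the parallel scale is k = cos φ₀ / cos φ.
At 71.7°: h = 1.000, k = 2.747; principal scales a = 2.747, b = 1.000.
sin(ω/2) = (a − b)/(a + b) = 1.747/3.747 = 0.4662, so ω = 2 arcsin(0.4662) ≈ 55.6°.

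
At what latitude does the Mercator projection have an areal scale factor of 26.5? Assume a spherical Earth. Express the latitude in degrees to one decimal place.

Mercator areal scale is sec²φ.
sec²φ = 26.5  ⇒  cos²φ = 0.03774  ⇒  cos φ = 0.1943.
φ = arccos(0.1943) ≈ 78.8°.

78.8°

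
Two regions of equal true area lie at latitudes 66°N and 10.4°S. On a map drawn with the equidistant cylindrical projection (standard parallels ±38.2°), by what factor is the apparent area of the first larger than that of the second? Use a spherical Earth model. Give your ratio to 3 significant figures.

2.42

In the equirectangular projection with standard parallel φ₀ = 38.2° (x = Rλ cos φ₀, y = Rφ), meridians are true-scale (h = 1) and the parallel scale is k = cos φ₀ / cos φ.
Areal scale at 66°: h·k = 1.000 × 1.932 = 1.932.
Areal scale at 10.4°: h·k = 1.000 × 0.7990 = 0.7990.
Ratio = 1.932/0.7990 ≈ 2.42.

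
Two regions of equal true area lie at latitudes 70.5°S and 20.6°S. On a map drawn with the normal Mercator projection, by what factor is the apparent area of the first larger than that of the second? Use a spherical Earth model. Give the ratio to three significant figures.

Mercator is conformal with k = sec φ, so areal scale = k² = sec²φ.
At 70.5°: sec²(70.5°) = 1/0.3338² = 8.974.
At 20.6°: sec²(20.6°) = 1/0.9361² = 1.141.
Ratio = 8.974/1.141 = cos²(20.6°)/cos²(70.5°) ≈ 7.86.

7.86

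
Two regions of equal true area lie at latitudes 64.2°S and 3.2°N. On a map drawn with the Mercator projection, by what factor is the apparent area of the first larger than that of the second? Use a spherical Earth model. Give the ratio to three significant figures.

On Mercator, area is exaggerated by sec²φ = 1/cos²φ.
At 64.2°: sec²(64.2°) = 1/0.4352² = 5.279.
At 3.2°: sec²(3.2°) = 1/0.9984² = 1.003.
Ratio = 5.279/1.003 = cos²(3.2°)/cos²(64.2°) ≈ 5.26.

5.26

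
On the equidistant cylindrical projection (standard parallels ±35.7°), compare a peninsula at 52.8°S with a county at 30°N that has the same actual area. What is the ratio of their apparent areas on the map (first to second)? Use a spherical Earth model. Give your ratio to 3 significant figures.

1.43

In the equirectangular projection with standard parallel φ₀ = 35.7° (x = Rλ cos φ₀, y = Rφ), meridians are true-scale (h = 1) and the parallel scale is k = cos φ₀ / cos φ.
Areal scale at 52.8°: h·k = 1.000 × 1.343 = 1.343.
Areal scale at 30°: h·k = 1.000 × 0.9377 = 0.9377.
Ratio = 1.343/0.9377 ≈ 1.43.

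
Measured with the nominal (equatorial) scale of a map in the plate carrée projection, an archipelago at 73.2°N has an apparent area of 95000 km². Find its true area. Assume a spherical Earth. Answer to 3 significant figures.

For the equirectangular projection with φ₀ = 0 (plate carrée), h = 1 along meridians and k = sec φ along parallels.
Areal scale = h·k = 1 × sec φ; at 73.2°, h = 1.000, k = 3.460, so h·k = 3.460.
True area = apparent / (areal scale) = 95000 / 3.460 ≈ 27500 km².

27500 km²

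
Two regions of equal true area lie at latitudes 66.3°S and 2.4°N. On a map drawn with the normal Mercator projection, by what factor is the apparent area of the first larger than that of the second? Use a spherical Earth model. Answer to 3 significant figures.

Mercator is conformal with k = sec φ, so areal scale = k² = sec²φ.
At 66.3°: sec²(66.3°) = 1/0.4019² = 6.190.
At 2.4°: sec²(2.4°) = 1/0.9991² = 1.002.
Ratio = 6.190/1.002 = cos²(2.4°)/cos²(66.3°) ≈ 6.18.

6.18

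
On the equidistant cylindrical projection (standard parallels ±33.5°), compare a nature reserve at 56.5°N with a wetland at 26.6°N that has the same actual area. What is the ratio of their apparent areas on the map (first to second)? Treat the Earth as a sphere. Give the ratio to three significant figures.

1.62

The equidistant cylindrical projection with φ₀ = 33.5° has h = 1 (meridians true) and k = cos φ₀ / cos φ along parallels.
Areal scale at 56.5°: h·k = 1.000 × 1.511 = 1.511.
Areal scale at 26.6°: h·k = 1.000 × 0.9326 = 0.9326.
Ratio = 1.511/0.9326 ≈ 1.62.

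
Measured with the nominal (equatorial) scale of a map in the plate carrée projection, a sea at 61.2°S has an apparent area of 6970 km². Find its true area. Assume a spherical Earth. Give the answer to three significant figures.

For the equirectangular projection with φ₀ = 0 (plate carrée), h = 1 along meridians and k = sec φ along parallels.
Areal scale = h·k = 1 × sec φ; at 61.2°, h = 1.000, k = 2.076, so h·k = 2.076.
True area = apparent / (areal scale) = 6970 / 2.076 ≈ 3360 km².

3360 km²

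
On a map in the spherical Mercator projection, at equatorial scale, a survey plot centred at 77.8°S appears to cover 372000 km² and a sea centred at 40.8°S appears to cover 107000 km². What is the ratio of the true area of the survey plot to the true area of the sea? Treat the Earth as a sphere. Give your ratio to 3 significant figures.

Mercator's areal exaggeration is sec²φ; hence true area = (apparent area) · cos²φ.
True area of survey plot: 372000 × cos²(77.8°) = 372000 × 0.04466 = 16610 km².
True area of sea: 107000 × cos²(40.8°) = 107000 × 0.5730 = 61320 km².
Ratio = 16610 / 61320 ≈ 0.271.

0.271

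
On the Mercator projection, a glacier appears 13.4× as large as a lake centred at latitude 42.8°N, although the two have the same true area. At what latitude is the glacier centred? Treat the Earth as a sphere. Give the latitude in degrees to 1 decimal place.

78.4°

For equal true areas on Mercator, apparent areas scale as sec²φ, so the ratio is cos²φ₂ / cos²φ₁.
cos²φ₂ / cos²φ₁ = 13.4  ⇒  cos φ₁ = cos 42.8° / √13.4 = 0.7337/3.661 = 0.2004.
φ₁ = arccos(0.2004) ≈ 78.4°.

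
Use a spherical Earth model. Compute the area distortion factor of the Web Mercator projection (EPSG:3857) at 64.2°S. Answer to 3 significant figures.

For Mercator, h = k = sec φ (a conformal cylindrical projection has a single point scale, 1/cos φ).
Areal scale = k² = sec²φ = 1/cos²(64.2°) = 1/0.4352² = 5.279.

5.28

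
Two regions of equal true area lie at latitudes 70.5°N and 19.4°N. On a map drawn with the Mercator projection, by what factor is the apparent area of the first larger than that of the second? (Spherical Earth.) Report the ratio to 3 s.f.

Mercator is conformal with k = sec φ, so areal scale = k² = sec²φ.
At 70.5°: sec²(70.5°) = 1/0.3338² = 8.974.
At 19.4°: sec²(19.4°) = 1/0.9432² = 1.124.
Ratio = 8.974/1.124 = cos²(19.4°)/cos²(70.5°) ≈ 7.98.

7.98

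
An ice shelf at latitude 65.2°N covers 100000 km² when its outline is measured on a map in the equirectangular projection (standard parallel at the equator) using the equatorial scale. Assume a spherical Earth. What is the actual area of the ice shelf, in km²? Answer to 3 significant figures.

41900 km²

Plate carrée maps x = Rλ, y = Rφ. The meridian scale is h = 1 and the parallel scale is k = 1/cos φ = sec φ.
Areal scale = h·k = 1 × sec φ; at 65.2°, h = 1.000, k = 2.384, so h·k = 2.384.
True area = apparent / (areal scale) = 100000 / 2.384 ≈ 41900 km².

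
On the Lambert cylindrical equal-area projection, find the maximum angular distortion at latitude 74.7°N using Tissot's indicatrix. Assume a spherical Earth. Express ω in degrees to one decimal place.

120.9°

The Lambert cylindrical equal-area projection is the cylindrical equal-area projection with its standard parallel at the equator (φ₀ = 0). For cylindrical equal-area with standard parallel φ₀, h = cos φ / cos φ₀ and k = cos φ₀ / cos φ, so h·k = 1.
At 74.7°: h = 0.2639, k = 3.790; principal scales a = 3.790, b = 0.2639.
sin(ω/2) = (a − b)/(a + b) = 3.526/4.054 = 0.8698, so ω = 2 arcsin(0.8698) ≈ 120.9°.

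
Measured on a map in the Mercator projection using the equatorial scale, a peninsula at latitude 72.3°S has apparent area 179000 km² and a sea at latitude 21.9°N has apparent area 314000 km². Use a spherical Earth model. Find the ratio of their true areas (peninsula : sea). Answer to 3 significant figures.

0.0612

Since Mercator area scale is 1/cos²φ, the true area equals the apparent area multiplied by cos²φ.
True area of peninsula: 179000 × cos²(72.3°) = 179000 × 0.09244 = 16550 km².
True area of sea: 314000 × cos²(21.9°) = 314000 × 0.8609 = 270300 km².
Ratio = 16550 / 270300 ≈ 0.0612.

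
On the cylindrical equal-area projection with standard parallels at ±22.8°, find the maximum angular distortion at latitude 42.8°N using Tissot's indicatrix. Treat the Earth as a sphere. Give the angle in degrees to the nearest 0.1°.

25.9°

A cylindrical equal-area projection with standard parallel φ₀ has meridian scale h = cos φ / cos φ₀ and parallel scale k = cos φ₀ / cos φ (so areas are preserved, h·k = 1).
At 42.8°: h = 0.7959, k = 1.256; principal scales a = 1.256, b = 0.7959.
sin(ω/2) = (a − b)/(a + b) = 0.4605/2.052 = 0.2244, so ω = 2 arcsin(0.2244) ≈ 25.9°.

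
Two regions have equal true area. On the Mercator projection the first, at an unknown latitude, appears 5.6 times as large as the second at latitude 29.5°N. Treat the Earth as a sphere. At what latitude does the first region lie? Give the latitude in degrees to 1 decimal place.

Mercator areal scale is sec²φ, so apparent-area ratio = sec²φ₁ / sec²φ₂ = cos²φ₂ / cos²φ₁.
cos²φ₂ / cos²φ₁ = 5.6  ⇒  cos φ₁ = cos 29.5° / √5.6 = 0.8704/2.366 = 0.3678.
φ₁ = arccos(0.3678) ≈ 68.4°.

68.4°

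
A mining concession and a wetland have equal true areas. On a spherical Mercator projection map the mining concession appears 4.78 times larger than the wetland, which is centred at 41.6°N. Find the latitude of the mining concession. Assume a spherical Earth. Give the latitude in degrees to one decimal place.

70.0°

On Mercator, (apparent₁)/(apparent₂) = sec²φ₁ / sec²φ₂ when true areas are equal.
cos²φ₂ / cos²φ₁ = 4.78  ⇒  cos φ₁ = cos 41.6° / √4.78 = 0.7478/2.186 = 0.3420.
φ₁ = arccos(0.3420) ≈ 70.0°.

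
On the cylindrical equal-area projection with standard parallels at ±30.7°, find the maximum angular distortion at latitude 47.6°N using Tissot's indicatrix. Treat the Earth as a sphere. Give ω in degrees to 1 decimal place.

Cylindrical equal-area (φ₀ = 30.7°): h = cos φ / cos 30.7° along meridians, k = cos 30.7° / cos φ along parallels; h·k = 1.
At 47.6°: h = 0.7842, k = 1.275; principal scales a = 1.275, b = 0.7842.
sin(ω/2) = (a − b)/(a + b) = 0.4910/2.059 = 0.2384, so ω = 2 arcsin(0.2384) ≈ 27.6°.

27.6°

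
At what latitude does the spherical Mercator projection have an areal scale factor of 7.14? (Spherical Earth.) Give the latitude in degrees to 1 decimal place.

Mercator areal scale is sec²φ.
sec²φ = 7.14  ⇒  cos²φ = 0.1401  ⇒  cos φ = 0.3742.
φ = arccos(0.3742) ≈ 68.0°.

68.0°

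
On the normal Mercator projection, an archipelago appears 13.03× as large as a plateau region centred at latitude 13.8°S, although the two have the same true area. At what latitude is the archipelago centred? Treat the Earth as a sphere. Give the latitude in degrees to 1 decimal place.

For equal true areas on Mercator, apparent areas scale as sec²φ, so the ratio is cos²φ₂ / cos²φ₁.
cos²φ₂ / cos²φ₁ = 13.03  ⇒  cos φ₁ = cos 13.8° / √13.03 = 0.9711/3.610 = 0.2690.
φ₁ = arccos(0.2690) ≈ 74.4°.

74.4°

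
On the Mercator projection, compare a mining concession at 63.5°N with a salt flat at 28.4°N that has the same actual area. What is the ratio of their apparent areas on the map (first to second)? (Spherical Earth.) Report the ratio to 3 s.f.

3.89

Mercator areal scale is sec²φ.
At 63.5°: sec²(63.5°) = 1/0.4462² = 5.023.
At 28.4°: sec²(28.4°) = 1/0.8796² = 1.292.
Ratio = 5.023/1.292 = cos²(28.4°)/cos²(63.5°) ≈ 3.89.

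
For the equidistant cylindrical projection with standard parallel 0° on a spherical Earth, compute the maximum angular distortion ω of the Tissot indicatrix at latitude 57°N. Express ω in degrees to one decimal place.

34.3°

In the plate carrée (x = Rλ, y = Rφ), meridians are true-scale (h = 1) and parallels are stretched by k = sec φ.
At 57°: h = 1.000, k = 1.836; principal scales a = 1.836, b = 1.000.
sin(ω/2) = (a − b)/(a + b) = 0.8361/2.836 = 0.2948, so ω = 2 arcsin(0.2948) ≈ 34.3°.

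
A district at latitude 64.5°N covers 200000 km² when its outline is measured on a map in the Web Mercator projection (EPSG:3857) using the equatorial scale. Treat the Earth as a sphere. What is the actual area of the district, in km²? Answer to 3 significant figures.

Mercator is conformal, so the point scale is isotropic: h = k = sec φ = 1/cos φ.
Areal scale = k² = sec²φ = 1/cos²(64.5°) = 1/0.4305² = 5.395.
True area = apparent / (areal scale) = 200000 / 5.395 ≈ 37100 km².

37100 km²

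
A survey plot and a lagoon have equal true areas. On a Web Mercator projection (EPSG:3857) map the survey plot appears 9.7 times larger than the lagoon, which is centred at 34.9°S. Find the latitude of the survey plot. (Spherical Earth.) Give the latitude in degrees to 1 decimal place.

74.7°

On Mercator, (apparent₁)/(apparent₂) = sec²φ₁ / sec²φ₂ when true areas are equal.
cos²φ₂ / cos²φ₁ = 9.7  ⇒  cos φ₁ = cos 34.9° / √9.7 = 0.8202/3.114 = 0.2633.
φ₁ = arccos(0.2633) ≈ 74.7°.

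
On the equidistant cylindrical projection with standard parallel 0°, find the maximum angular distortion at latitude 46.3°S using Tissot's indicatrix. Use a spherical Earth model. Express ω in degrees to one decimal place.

21.1°

Plate carrée maps x = Rλ, y = Rφ. The meridian scale is h = 1 and the parallel scale is k = 1/cos φ = sec φ.
At 46.3°: h = 1.000, k = 1.447; principal scales a = 1.447, b = 1.000.
sin(ω/2) = (a − b)/(a + b) = 0.4474/2.447 = 0.1828, so ω = 2 arcsin(0.1828) ≈ 21.1°.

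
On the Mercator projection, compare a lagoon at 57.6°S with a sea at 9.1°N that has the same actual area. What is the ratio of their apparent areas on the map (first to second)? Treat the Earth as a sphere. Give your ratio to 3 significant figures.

3.40

Mercator is conformal with k = sec φ, so areal scale = k² = sec²φ.
At 57.6°: sec²(57.6°) = 1/0.5358² = 3.483.
At 9.1°: sec²(9.1°) = 1/0.9874² = 1.026.
Ratio = 3.483/1.026 = cos²(9.1°)/cos²(57.6°) ≈ 3.40.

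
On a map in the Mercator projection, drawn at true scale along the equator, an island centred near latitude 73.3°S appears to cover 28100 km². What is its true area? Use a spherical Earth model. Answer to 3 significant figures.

2320 km²

Mercator is conformal, so the point scale is isotropic: h = k = sec φ = 1/cos φ.
Areal scale = k² = sec²φ = 1/cos²(73.3°) = 1/0.2874² = 12.11.
True area = apparent / (areal scale) = 28100 / 12.11 ≈ 2320 km².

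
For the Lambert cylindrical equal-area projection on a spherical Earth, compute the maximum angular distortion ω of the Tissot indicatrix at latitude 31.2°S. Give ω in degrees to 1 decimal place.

The Lambert cylindrical equal-area projection is the cylindrical equal-area projection with its standard parallel at the equator (φ₀ = 0). A cylindrical equal-area projection with standard parallel φ₀ has meridian scale h = cos φ / cos φ₀ and parallel scale k = cos φ₀ / cos φ (so areas are preserved, h·k = 1).
At 31.2°: h = 0.8554, k = 1.169; principal scales a = 1.169, b = 0.8554.
sin(ω/2) = (a − b)/(a + b) = 0.3137/2.024 = 0.1550, so ω = 2 arcsin(0.1550) ≈ 17.8°.

17.8°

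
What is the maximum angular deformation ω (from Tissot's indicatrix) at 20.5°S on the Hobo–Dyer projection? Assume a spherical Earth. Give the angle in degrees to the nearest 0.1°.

The Hobo–Dyer projection is cylindrical equal-area with φ₀ = 37.5°. A cylindrical equal-area projection with standard parallel φ₀ has meridian scale h = cos φ / cos φ₀ and parallel scale k = cos φ₀ / cos φ (so areas are preserved, h·k = 1).
At 20.5°: h = 1.181, k = 0.8470; principal scales a = 1.181, b = 0.8470.
sin(ω/2) = (a − b)/(a + b) = 0.3337/2.028 = 0.1646, so ω = 2 arcsin(0.1646) ≈ 18.9°.

18.9°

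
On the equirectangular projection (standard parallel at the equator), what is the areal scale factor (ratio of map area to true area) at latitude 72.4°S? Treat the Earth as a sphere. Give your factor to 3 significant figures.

Plate carrée maps x = Rλ, y = Rφ. The meridian scale is h = 1 and the parallel scale is k = 1/cos φ = sec φ.
Areal scale = h·k = 1 × sec φ; at 72.4°, h = 1.000, k = 3.307, so h·k = 3.307.

3.31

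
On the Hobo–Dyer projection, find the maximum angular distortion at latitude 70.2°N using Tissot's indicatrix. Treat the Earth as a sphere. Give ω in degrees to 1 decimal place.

The Hobo–Dyer projection is cylindrical equal-area with φ₀ = 37.5°. For cylindrical equal-area with standard parallel φ₀, h = cos φ / cos φ₀ and k = cos φ₀ / cos φ, so h·k = 1.
At 70.2°: h = 0.4270, k = 2.342; principal scales a = 2.342, b = 0.4270.
sin(ω/2) = (a − b)/(a + b) = 1.915/2.769 = 0.6916, so ω = 2 arcsin(0.6916) ≈ 87.5°.

87.5°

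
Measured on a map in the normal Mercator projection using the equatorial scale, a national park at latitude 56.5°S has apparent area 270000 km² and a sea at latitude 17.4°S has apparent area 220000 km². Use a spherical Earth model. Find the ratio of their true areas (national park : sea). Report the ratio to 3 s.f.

0.411

On Mercator the areal scale is sec²φ, so true area = apparent × cos²φ.
True area of national park: 270000 × cos²(56.5°) = 270000 × 0.3046 = 82250 km².
True area of sea: 220000 × cos²(17.4°) = 220000 × 0.9106 = 200300 km².
Ratio = 82250 / 200300 ≈ 0.411.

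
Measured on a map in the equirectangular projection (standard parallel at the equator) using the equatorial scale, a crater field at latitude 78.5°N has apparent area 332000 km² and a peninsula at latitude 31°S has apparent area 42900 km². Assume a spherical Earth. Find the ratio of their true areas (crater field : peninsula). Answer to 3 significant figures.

1.80

On the plate carrée, areal scale = h·k = 1 × sec φ, so true area = apparent × cos φ.
True area of crater field: 332000 × cos(78.5°) = 332000 × 0.1994 = 66190 km².
True area of peninsula: 42900 × cos(31°) = 42900 × 0.8572 = 36770 km².
Ratio = 66190 / 36770 ≈ 1.80.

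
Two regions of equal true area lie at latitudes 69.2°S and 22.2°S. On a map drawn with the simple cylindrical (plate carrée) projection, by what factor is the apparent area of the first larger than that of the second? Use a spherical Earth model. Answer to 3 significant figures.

2.61

Plate carrée maps x = Rλ, y = Rφ. The meridian scale is h = 1 and the parallel scale is k = 1/cos φ = sec φ.
Areal scale at 69.2°: h·k = 1.000 × 2.816 = 2.816.
Areal scale at 22.2°: h·k = 1.000 × 1.080 = 1.080.
Ratio = 2.816/1.080 ≈ 2.61.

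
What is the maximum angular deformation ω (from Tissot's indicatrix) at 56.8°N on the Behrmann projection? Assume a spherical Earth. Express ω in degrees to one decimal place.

50.8°

Behrmann is a cylindrical equal-area projection with standard parallels at ±30°. A cylindrical equal-area projection with standard parallel φ₀ has meridian scale h = cos φ / cos φ₀ and parallel scale k = cos φ₀ / cos φ (so areas are preserved, h·k = 1).
At 56.8°: h = 0.6323, k = 1.582; principal scales a = 1.582, b = 0.6323.
sin(ω/2) = (a − b)/(a + b) = 0.9493/2.214 = 0.4288, so ω = 2 arcsin(0.4288) ≈ 50.8°.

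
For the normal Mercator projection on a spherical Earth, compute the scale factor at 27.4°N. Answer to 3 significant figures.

Mercator is conformal, so the point scale is isotropic: h = k = sec φ = 1/cos φ.
k = 1/cos 27.4° = 1/0.8878 = 1.126.

1.13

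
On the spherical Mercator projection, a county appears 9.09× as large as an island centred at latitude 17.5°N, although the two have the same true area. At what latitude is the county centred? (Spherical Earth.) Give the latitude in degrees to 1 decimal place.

Mercator areal scale is sec²φ, so apparent-area ratio = sec²φ₁ / sec²φ₂ = cos²φ₂ / cos²φ₁.
cos²φ₂ / cos²φ₁ = 9.09  ⇒  cos φ₁ = cos 17.5° / √9.09 = 0.9537/3.015 = 0.3163.
φ₁ = arccos(0.3163) ≈ 71.6°.

71.6°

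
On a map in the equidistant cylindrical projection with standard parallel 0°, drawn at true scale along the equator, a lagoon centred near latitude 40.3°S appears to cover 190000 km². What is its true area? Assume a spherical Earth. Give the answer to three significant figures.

145000 km²

In the plate carrée (x = Rλ, y = Rφ), meridians are true-scale (h = 1) and parallels are stretched by k = sec φ.
Areal scale = h·k = 1 × sec φ; at 40.3°, h = 1.000, k = 1.311, so h·k = 1.311.
True area = apparent / (areal scale) = 190000 / 1.311 ≈ 145000 km².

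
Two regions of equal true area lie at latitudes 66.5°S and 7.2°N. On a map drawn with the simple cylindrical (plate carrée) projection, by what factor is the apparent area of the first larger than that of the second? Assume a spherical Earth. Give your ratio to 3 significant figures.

2.49

In the plate carrée (x = Rλ, y = Rφ), meridians are true-scale (h = 1) and parallels are stretched by k = sec φ.
Areal scale at 66.5°: h·k = 1.000 × 2.508 = 2.508.
Areal scale at 7.2°: h·k = 1.000 × 1.008 = 1.008.
Ratio = 2.508/1.008 ≈ 2.49.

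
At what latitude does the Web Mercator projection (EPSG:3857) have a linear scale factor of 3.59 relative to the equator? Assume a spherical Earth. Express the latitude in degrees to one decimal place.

73.8°

Mercator scale is k = sec φ = 1/cos φ.
1/cos φ = 3.59  ⇒  cos φ = 0.2786  ⇒  φ = arccos(0.2786) ≈ 73.8°.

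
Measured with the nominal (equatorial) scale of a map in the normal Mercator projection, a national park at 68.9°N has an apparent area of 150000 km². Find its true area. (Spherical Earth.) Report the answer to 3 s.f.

19400 km²

For Mercator, h = k = sec φ (a conformal cylindrical projection has a single point scale, 1/cos φ).
Areal scale = k² = sec²φ = 1/cos²(68.9°) = 1/0.3600² = 7.716.
True area = apparent / (areal scale) = 150000 / 7.716 ≈ 19400 km².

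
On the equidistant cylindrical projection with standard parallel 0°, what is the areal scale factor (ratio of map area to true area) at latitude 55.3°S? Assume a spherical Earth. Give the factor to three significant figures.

1.76

Plate carrée maps x = Rλ, y = Rφ. The meridian scale is h = 1 and the parallel scale is k = 1/cos φ = sec φ.
Areal scale = h·k = 1 × sec φ; at 55.3°, h = 1.000, k = 1.757, so h·k = 1.757.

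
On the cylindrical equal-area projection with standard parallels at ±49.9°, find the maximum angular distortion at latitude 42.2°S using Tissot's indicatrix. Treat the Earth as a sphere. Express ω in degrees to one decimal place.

16.0°

For cylindrical equal-area with standard parallel φ₀, h = cos φ / cos φ₀ and k = cos φ₀ / cos φ, so h·k = 1.
At 42.2°: h = 1.150, k = 0.8695; principal scales a = 1.150, b = 0.8695.
sin(ω/2) = (a − b)/(a + b) = 0.2806/2.020 = 0.1389, so ω = 2 arcsin(0.1389) ≈ 16.0°.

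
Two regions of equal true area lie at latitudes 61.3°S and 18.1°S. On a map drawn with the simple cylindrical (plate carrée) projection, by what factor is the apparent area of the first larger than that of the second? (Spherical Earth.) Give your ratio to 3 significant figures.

1.98

For the equirectangular projection with φ₀ = 0 (plate carrée), h = 1 along meridians and k = sec φ along parallels.
Areal scale at 61.3°: h·k = 1.000 × 2.082 = 2.082.
Areal scale at 18.1°: h·k = 1.000 × 1.052 = 1.052.
Ratio = 2.082/1.052 ≈ 1.98.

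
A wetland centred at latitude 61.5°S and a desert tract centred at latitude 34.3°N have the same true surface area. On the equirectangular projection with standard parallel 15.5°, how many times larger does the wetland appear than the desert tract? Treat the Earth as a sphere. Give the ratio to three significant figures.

The equidistant cylindrical projection with φ₀ = 15.5° has h = 1 (meridians true) and k = cos φ₀ / cos φ along parallels.
Areal scale at 61.5°: h·k = 1.000 × 2.020 = 2.020.
Areal scale at 34.3°: h·k = 1.000 × 1.166 = 1.166.
Ratio = 2.020/1.166 ≈ 1.73.

1.73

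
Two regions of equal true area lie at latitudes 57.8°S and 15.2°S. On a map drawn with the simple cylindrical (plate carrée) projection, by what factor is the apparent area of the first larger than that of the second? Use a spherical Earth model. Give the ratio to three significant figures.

Plate carrée maps x = Rλ, y = Rφ. The meridian scale is h = 1 and the parallel scale is k = 1/cos φ = sec φ.
Areal scale at 57.8°: h·k = 1.000 × 1.877 = 1.877.
Areal scale at 15.2°: h·k = 1.000 × 1.036 = 1.036.
Ratio = 1.877/1.036 ≈ 1.81.

1.81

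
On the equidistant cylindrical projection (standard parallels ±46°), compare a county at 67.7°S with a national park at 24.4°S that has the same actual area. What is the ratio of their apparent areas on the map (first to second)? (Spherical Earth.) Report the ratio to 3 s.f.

2.40

In the equirectangular projection with standard parallel φ₀ = 46° (x = Rλ cos φ₀, y = Rφ), meridians are true-scale (h = 1) and the parallel scale is k = cos φ₀ / cos φ.
Areal scale at 67.7°: h·k = 1.000 × 1.831 = 1.831.
Areal scale at 24.4°: h·k = 1.000 × 0.7628 = 0.7628.
Ratio = 1.831/0.7628 ≈ 2.40.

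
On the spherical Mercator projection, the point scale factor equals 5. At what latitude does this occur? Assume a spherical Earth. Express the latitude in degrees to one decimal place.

78.5°

Mercator scale is k = sec φ = 1/cos φ.
1/cos φ = 5  ⇒  cos φ = 0.2000  ⇒  φ = arccos(0.2000) ≈ 78.5°.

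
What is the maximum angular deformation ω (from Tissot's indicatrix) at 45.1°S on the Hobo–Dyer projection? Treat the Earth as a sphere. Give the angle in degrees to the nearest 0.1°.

13.4°

The Hobo–Dyer projection is cylindrical equal-area with φ₀ = 37.5°. Cylindrical equal-area (φ₀ = 37.5°): h = cos φ / cos 37.5° along meridians, k = cos 37.5° / cos φ along parallels; h·k = 1.
At 45.1°: h = 0.8897, k = 1.124; principal scales a = 1.124, b = 0.8897.
sin(ω/2) = (a − b)/(a + b) = 0.2342/2.014 = 0.1163, so ω = 2 arcsin(0.1163) ≈ 13.4°.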